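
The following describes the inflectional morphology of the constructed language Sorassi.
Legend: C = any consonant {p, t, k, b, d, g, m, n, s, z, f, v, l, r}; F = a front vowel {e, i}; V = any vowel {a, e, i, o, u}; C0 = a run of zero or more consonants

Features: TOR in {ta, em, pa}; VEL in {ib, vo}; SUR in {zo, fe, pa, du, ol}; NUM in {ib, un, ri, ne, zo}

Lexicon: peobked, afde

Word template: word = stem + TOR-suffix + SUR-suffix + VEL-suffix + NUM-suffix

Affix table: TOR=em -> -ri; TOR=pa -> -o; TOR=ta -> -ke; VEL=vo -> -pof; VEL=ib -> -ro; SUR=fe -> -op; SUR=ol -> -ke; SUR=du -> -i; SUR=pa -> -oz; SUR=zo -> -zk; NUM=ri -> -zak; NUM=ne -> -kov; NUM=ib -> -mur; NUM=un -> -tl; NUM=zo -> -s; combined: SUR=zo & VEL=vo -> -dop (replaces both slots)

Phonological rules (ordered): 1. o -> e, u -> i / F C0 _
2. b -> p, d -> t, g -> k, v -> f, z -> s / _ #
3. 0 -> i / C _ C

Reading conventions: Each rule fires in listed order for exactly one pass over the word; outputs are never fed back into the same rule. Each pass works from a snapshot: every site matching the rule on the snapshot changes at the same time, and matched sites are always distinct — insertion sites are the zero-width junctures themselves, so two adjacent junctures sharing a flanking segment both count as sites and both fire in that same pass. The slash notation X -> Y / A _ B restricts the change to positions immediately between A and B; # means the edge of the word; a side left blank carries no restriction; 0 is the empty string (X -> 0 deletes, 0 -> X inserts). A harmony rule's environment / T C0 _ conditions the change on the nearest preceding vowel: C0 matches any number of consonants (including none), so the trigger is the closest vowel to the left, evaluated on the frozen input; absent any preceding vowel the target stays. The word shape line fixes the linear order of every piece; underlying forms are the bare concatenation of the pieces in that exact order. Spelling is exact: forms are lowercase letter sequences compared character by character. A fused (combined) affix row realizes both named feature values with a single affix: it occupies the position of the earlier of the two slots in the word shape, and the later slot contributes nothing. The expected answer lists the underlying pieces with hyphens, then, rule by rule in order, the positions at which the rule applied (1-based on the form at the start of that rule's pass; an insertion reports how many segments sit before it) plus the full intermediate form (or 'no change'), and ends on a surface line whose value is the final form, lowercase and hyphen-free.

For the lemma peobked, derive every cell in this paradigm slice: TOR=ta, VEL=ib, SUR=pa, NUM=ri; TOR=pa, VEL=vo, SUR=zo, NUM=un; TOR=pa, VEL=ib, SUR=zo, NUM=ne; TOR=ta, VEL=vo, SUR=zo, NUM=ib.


cell TOR=ta, VEL=ib, SUR=pa, NUM=ri:
underlying: peobked-ke-oz-ro-zak
1. o -> e, u -> i / F C0 _: fires at position(s) 3, 10: peebkedkeezrozak
2. b -> p, d -> t, g -> k, v -> f, z -> s / _ #: no change
3. 0 -> i / C _ C: inserts after position(s) 4, 7, 11: peebikedikeezirozak
surface: peebikedikeezirozak

cell TOR=pa, VEL=vo, SUR=zo, NUM=un:
underlying: peobked-o-dop-tl
1. o -> e, u -> i / F C0 _: fires at position(s) 3, 8: peebkededoptl
2. b -> p, d -> t, g -> k, v -> f, z -> s / _ #: no change
3. 0 -> i / C _ C: inserts after position(s) 4, 11, 12: peebikededopitil
surface: peebikededopitil

cell TOR=pa, VEL=ib, SUR=zo, NUM=ne:
underlying: peobked-o-zk-ro-kov
1. o -> e, u -> i / F C0 _: fires at position(s) 3, 8: peebkedezkrokov
2. b -> p, d -> t, g -> k, v -> f, z -> s / _ #: fires at position(s) 15: peebkedezkrokof
3. 0 -> i / C _ C: inserts after position(s) 4, 9, 10: peebikedezikirokof
surface: peebikedezikirokof

cell TOR=ta, VEL=vo, SUR=zo, NUM=ib:
underlying: peobked-ke-dop-mur
1. o -> e, u -> i / F C0 _: fires at position(s) 3, 11: peebkedkedepmur
2. b -> p, d -> t, g -> k, v -> f, z -> s / _ #: no change
3. 0 -> i / C _ C: inserts after position(s) 4, 7, 12: peebikedikedepimur
surface: peebikedikedepimur


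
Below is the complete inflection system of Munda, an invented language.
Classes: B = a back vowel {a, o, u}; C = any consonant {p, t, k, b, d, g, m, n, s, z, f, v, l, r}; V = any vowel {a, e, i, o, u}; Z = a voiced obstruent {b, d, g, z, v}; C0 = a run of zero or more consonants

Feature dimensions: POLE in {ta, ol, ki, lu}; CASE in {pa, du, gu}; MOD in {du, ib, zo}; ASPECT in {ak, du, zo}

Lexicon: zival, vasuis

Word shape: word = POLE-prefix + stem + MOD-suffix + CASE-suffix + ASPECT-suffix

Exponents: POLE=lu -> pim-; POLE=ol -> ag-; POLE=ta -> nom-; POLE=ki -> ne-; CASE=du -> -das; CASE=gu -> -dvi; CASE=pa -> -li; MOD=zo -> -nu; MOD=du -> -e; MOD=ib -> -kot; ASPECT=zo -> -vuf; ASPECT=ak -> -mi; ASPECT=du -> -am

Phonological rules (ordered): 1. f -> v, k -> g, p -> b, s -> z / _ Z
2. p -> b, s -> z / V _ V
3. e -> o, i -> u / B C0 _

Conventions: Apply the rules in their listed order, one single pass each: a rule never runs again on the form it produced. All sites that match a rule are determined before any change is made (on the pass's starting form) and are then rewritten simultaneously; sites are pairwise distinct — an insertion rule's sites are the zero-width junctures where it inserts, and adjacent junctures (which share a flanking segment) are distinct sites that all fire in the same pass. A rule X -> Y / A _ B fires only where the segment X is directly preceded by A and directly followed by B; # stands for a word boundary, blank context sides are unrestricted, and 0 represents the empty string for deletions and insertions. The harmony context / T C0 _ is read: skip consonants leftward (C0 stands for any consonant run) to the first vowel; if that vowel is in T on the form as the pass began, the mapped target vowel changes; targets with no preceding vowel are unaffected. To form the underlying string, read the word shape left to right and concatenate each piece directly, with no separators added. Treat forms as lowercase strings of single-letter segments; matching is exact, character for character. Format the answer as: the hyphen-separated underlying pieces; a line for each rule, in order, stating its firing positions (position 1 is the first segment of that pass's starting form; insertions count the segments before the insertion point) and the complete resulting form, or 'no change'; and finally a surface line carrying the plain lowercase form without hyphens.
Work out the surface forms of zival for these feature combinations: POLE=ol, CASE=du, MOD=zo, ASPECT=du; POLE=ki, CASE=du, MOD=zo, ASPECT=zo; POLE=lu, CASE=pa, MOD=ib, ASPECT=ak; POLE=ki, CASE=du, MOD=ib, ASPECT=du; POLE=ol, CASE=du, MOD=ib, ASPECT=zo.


cell POLE=ol, CASE=du, MOD=zo, ASPECT=du:
underlying: ag-zival-nu-das-am
1. f -> v, k -> g, p -> b, s -> z / _ Z: no change
2. p -> b, s -> z / V _ V: fires at position(s) 12: agzivalnudazam
3. e -> o, i -> u / B C0 _: fires at position(s) 4: agzuvalnudazam
surface: agzuvalnudazam

cell POLE=ki, CASE=du, MOD=zo, ASPECT=zo:
underlying: ne-zival-nu-das-vuf
1. f -> v, k -> g, p -> b, s -> z / _ Z: fires at position(s) 12: nezivalnudazvuf
2. p -> b, s -> z / V _ V: no change
3. e -> o, i -> u / B C0 _: no change
surface: nezivalnudazvuf

cell POLE=lu, CASE=pa, MOD=ib, ASPECT=ak:
underlying: pim-zival-kot-li-mi
1. f -> v, k -> g, p -> b, s -> z / _ Z: no change
2. p -> b, s -> z / V _ V: no change
3. e -> o, i -> u / B C0 _: fires at position(s) 13: pimzivalkotlumi
surface: pimzivalkotlumi

cell POLE=ki, CASE=du, MOD=ib, ASPECT=du:
underlying: ne-zival-kot-das-am
1. f -> v, k -> g, p -> b, s -> z / _ Z: no change
2. p -> b, s -> z / V _ V: fires at position(s) 13: nezivalkotdazam
3. e -> o, i -> u / B C0 _: no change
surface: nezivalkotdazam

cell POLE=ol, CASE=du, MOD=ib, ASPECT=zo:
underlying: ag-zival-kot-das-vuf
1. f -> v, k -> g, p -> b, s -> z / _ Z: fires at position(s) 13: agzivalkotdazvuf
2. p -> b, s -> z / V _ V: no change
3. e -> o, i -> u / B C0 _: fires at position(s) 4: agzuvalkotdazvuf
surface: agzuvalkotdazvuf


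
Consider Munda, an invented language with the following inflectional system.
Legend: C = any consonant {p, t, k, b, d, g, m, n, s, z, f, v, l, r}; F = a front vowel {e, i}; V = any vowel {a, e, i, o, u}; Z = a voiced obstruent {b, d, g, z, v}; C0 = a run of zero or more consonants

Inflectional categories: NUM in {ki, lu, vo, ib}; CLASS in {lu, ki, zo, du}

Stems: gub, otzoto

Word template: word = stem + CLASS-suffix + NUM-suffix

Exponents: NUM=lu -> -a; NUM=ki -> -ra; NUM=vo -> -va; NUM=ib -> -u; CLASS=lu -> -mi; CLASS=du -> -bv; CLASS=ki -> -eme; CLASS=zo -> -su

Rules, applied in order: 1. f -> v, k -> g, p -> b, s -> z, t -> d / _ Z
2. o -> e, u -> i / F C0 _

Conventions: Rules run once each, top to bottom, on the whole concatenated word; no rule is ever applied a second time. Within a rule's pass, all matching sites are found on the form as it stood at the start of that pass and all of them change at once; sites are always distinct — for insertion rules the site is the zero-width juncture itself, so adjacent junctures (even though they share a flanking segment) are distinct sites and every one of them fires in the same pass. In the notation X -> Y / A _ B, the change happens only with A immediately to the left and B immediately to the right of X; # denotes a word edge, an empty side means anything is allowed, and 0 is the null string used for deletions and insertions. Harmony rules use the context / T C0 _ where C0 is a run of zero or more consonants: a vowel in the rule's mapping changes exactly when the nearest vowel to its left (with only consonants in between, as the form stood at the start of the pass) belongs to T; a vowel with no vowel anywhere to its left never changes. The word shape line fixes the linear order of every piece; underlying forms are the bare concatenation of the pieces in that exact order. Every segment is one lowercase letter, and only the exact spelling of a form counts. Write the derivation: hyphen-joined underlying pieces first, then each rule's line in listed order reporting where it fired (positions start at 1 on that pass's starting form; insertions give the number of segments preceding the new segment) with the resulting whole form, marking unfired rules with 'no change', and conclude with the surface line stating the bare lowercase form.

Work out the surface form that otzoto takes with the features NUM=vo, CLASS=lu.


underlying: otzoto-mi-va
1. f -> v, k -> g, p -> b, s -> z, t -> d / _ Z: fires at position(s) 2: odzotomiva
2. o -> e, u -> i / F C0 _: no change
surface: odzotomiva


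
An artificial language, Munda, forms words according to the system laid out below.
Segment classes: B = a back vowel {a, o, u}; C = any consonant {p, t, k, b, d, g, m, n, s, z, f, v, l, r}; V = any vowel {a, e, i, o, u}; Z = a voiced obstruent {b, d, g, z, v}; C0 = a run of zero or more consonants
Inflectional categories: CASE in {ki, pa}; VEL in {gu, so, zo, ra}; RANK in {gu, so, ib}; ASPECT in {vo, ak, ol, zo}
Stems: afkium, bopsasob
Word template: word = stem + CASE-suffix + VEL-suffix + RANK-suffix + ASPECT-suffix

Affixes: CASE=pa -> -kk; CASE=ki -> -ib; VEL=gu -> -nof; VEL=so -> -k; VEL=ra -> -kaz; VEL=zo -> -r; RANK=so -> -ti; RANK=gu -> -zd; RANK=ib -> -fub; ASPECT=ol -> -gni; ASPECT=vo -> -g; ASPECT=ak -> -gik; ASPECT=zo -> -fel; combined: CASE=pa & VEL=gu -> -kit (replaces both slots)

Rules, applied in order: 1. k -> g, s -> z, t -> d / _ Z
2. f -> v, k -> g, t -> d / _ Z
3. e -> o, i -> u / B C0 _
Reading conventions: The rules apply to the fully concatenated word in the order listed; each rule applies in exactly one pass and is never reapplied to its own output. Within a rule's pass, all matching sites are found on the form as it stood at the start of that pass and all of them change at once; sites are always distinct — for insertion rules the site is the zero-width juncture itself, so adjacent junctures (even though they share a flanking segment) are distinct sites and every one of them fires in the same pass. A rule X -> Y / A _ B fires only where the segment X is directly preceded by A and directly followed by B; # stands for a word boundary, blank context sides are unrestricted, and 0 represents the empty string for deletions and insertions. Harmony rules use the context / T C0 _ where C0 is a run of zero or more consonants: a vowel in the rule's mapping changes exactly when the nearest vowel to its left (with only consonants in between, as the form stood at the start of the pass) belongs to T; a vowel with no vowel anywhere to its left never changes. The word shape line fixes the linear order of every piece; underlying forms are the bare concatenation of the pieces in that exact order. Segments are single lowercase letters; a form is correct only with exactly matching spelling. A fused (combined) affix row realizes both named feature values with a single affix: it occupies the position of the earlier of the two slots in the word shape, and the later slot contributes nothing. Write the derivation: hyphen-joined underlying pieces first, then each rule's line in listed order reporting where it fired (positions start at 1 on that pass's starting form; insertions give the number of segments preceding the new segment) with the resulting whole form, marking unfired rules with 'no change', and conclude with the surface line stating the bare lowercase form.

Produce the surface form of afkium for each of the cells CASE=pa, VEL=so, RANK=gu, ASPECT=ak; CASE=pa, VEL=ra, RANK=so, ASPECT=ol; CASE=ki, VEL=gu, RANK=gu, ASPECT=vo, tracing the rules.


cell CASE=pa, VEL=so, RANK=gu, ASPECT=ak:
underlying: afkium-kk-k-zd-gik
1. k -> g, s -> z, t -> d / _ Z: fires at position(s) 9: afkiumkkgzdgik
2. f -> v, k -> g, t -> d / _ Z: fires at position(s) 8: afkiumkggzdgik
3. e -> o, i -> u / B C0 _: fires at position(s) 4, 13: afkuumkggzdguk
surface: afkuumkggzdguk

cell CASE=pa, VEL=ra, RANK=so, ASPECT=ol:
underlying: afkium-kk-kaz-ti-gni
1. k -> g, s -> z, t -> d / _ Z: no change
2. f -> v, k -> g, t -> d / _ Z: no change
3. e -> o, i -> u / B C0 _: fires at position(s) 4, 13: afkuumkkkaztugni
surface: afkuumkkkaztugni

cell CASE=ki, VEL=gu, RANK=gu, ASPECT=vo:
underlying: afkium-ib-nof-zd-g
1. k -> g, s -> z, t -> d / _ Z: no change
2. f -> v, k -> g, t -> d / _ Z: fires at position(s) 11: afkiumibnovzdg
3. e -> o, i -> u / B C0 _: fires at position(s) 4, 7: afkuumubnovzdg
surface: afkuumubnovzdg


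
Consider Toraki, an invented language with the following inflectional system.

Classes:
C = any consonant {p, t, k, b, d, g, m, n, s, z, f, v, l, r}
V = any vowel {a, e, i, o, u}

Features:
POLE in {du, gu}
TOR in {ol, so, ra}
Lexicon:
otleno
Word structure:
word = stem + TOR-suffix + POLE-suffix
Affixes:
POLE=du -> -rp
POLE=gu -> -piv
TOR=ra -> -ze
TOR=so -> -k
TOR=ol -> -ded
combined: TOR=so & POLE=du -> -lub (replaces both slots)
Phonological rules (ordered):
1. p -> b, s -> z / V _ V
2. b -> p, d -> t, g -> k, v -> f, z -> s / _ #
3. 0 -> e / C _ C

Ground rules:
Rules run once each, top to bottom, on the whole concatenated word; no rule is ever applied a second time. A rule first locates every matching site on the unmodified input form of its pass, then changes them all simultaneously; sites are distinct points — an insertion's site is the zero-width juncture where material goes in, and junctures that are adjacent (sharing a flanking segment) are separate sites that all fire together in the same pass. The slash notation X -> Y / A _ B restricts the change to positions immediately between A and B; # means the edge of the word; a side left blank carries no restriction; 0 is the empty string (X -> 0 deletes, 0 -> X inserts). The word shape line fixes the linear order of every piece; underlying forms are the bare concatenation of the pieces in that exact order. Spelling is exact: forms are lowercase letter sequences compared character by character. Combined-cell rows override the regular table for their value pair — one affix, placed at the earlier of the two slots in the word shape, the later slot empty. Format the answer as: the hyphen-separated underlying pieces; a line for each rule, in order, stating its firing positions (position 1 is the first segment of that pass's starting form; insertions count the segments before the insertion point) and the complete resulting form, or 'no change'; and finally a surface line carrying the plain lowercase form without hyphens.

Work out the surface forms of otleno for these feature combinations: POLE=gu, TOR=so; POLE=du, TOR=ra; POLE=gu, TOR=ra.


cell POLE=gu, TOR=so:
underlying: otleno-k-piv
1. p -> b, s -> z / V _ V: no change
2. b -> p, d -> t, g -> k, v -> f, z -> s / _ #: fires at position(s) 10: otlenokpif
3. 0 -> e / C _ C: inserts after position(s) 2, 7: otelenokepif
surface: otelenokepif

cell POLE=du, TOR=ra:
underlying: otleno-ze-rp
1. p -> b, s -> z / V _ V: no change
2. b -> p, d -> t, g -> k, v -> f, z -> s / _ #: no change
3. 0 -> e / C _ C: inserts after position(s) 2, 9: otelenozerep
surface: otelenozerep

cell POLE=gu, TOR=ra:
underlying: otleno-ze-piv
1. p -> b, s -> z / V _ V: fires at position(s) 9: otlenozebiv
2. b -> p, d -> t, g -> k, v -> f, z -> s / _ #: fires at position(s) 11: otlenozebif
3. 0 -> e / C _ C: inserts after position(s) 2: otelenozebif
surface: otelenozebif


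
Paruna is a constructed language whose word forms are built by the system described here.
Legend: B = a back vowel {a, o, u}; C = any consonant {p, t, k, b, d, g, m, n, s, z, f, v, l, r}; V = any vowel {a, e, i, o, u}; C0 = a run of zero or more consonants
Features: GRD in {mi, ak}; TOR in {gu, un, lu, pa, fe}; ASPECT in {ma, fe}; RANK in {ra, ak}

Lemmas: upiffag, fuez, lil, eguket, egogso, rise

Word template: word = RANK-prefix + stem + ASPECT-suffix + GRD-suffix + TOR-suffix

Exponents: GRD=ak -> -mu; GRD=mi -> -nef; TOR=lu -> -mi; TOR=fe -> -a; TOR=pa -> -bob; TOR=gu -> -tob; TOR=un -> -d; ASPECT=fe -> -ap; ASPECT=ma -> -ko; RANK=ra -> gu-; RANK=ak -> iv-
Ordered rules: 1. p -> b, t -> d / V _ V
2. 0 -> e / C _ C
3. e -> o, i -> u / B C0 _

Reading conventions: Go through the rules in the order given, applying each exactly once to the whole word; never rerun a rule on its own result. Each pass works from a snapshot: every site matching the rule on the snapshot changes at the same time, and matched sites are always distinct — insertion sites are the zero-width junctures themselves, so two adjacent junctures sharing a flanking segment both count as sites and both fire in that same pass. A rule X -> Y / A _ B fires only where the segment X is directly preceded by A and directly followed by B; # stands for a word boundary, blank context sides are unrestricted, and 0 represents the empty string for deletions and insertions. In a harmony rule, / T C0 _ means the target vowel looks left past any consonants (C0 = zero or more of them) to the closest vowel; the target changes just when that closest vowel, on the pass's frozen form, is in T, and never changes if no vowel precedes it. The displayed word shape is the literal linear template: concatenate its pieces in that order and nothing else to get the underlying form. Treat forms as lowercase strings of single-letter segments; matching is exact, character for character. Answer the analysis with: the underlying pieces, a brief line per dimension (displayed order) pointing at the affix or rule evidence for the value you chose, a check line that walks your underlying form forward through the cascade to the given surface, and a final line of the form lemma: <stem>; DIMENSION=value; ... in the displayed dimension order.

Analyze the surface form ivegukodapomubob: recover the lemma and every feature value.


underlying: iv-eguket-ap-mu-bob
GRD=ak - signalled by the affix -mu
TOR=pa - signalled by the affix -bob
ASPECT=fe - signalled by the affix -ap
RANK=ak - signalled by the affix iv-
check: iveguketapmubob -> ivegukedapmubob -> ivegukedapemubob -> ivegukodapomubob
lemma: eguket; GRD=ak; TOR=pa; ASPECT=fe; RANK=ak


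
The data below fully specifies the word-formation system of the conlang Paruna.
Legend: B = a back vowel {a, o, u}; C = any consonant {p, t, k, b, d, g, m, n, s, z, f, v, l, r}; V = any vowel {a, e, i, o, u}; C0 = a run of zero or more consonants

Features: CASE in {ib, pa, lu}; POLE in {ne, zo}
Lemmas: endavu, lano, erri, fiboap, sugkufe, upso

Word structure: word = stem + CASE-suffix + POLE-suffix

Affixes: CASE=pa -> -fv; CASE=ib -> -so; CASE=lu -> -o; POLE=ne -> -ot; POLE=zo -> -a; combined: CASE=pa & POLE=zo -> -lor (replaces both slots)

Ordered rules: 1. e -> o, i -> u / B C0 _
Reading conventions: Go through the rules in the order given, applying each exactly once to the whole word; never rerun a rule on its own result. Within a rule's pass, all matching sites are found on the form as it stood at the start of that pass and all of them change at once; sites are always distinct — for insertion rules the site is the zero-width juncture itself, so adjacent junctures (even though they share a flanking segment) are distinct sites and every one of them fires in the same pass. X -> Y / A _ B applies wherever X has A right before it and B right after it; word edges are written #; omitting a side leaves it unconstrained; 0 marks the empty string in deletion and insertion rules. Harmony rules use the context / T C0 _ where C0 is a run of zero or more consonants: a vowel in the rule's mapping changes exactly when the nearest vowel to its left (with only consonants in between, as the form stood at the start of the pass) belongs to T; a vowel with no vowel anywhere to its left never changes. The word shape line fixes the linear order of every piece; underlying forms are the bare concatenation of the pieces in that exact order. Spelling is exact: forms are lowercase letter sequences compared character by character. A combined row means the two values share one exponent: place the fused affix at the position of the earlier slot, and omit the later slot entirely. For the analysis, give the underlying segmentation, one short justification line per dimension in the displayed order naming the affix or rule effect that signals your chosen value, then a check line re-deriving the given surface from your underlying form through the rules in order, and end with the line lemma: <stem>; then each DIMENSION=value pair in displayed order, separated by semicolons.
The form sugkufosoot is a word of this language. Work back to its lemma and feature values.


underlying: sugkufe-so-ot
CASE=ib - signalled by the affix -so
POLE=ne - signalled by the affix -ot
check: sugkufesoot -> sugkufosoot
lemma: sugkufe; CASE=ib; POLE=ne


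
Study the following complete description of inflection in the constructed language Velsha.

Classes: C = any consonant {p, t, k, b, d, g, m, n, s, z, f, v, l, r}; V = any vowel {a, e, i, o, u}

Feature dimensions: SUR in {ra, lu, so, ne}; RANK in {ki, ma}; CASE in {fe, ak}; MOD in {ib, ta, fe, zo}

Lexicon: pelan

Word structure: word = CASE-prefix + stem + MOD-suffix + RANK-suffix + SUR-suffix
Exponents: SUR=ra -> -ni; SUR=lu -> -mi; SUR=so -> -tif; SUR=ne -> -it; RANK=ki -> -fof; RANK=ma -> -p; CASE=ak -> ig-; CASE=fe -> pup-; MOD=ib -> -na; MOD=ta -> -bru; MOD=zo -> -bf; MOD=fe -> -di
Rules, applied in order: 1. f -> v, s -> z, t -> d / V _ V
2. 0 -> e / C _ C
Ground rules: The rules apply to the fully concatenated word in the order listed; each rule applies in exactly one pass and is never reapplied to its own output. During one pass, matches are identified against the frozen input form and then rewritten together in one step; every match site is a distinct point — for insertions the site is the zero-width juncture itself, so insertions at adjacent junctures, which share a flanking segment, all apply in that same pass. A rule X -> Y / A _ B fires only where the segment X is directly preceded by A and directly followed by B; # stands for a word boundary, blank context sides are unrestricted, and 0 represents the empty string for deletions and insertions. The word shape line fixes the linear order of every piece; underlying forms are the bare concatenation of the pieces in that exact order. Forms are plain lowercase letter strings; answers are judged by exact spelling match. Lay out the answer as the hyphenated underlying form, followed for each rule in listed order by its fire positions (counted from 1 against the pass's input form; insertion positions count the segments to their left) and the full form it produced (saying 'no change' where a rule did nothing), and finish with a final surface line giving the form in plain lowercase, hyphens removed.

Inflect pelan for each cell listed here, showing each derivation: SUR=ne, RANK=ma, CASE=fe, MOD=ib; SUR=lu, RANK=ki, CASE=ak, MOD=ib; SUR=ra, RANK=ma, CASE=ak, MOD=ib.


cell SUR=ne, RANK=ma, CASE=fe, MOD=ib:
underlying: pup-pelan-na-p-it
1. f -> v, s -> z, t -> d / V _ V: no change
2. 0 -> e / C _ C: inserts after position(s) 3, 8: pupepelanenapit
surface: pupepelanenapit

cell SUR=lu, RANK=ki, CASE=ak, MOD=ib:
underlying: ig-pelan-na-fof-mi
1. f -> v, s -> z, t -> d / V _ V: fires at position(s) 10: igpelannavofmi
2. 0 -> e / C _ C: inserts after position(s) 2, 7, 12: igepelanenavofemi
surface: igepelanenavofemi

cell SUR=ra, RANK=ma, CASE=ak, MOD=ib:
underlying: ig-pelan-na-p-ni
1. f -> v, s -> z, t -> d / V _ V: no change
2. 0 -> e / C _ C: inserts after position(s) 2, 7, 10: igepelanenapeni
surface: igepelanenapeni


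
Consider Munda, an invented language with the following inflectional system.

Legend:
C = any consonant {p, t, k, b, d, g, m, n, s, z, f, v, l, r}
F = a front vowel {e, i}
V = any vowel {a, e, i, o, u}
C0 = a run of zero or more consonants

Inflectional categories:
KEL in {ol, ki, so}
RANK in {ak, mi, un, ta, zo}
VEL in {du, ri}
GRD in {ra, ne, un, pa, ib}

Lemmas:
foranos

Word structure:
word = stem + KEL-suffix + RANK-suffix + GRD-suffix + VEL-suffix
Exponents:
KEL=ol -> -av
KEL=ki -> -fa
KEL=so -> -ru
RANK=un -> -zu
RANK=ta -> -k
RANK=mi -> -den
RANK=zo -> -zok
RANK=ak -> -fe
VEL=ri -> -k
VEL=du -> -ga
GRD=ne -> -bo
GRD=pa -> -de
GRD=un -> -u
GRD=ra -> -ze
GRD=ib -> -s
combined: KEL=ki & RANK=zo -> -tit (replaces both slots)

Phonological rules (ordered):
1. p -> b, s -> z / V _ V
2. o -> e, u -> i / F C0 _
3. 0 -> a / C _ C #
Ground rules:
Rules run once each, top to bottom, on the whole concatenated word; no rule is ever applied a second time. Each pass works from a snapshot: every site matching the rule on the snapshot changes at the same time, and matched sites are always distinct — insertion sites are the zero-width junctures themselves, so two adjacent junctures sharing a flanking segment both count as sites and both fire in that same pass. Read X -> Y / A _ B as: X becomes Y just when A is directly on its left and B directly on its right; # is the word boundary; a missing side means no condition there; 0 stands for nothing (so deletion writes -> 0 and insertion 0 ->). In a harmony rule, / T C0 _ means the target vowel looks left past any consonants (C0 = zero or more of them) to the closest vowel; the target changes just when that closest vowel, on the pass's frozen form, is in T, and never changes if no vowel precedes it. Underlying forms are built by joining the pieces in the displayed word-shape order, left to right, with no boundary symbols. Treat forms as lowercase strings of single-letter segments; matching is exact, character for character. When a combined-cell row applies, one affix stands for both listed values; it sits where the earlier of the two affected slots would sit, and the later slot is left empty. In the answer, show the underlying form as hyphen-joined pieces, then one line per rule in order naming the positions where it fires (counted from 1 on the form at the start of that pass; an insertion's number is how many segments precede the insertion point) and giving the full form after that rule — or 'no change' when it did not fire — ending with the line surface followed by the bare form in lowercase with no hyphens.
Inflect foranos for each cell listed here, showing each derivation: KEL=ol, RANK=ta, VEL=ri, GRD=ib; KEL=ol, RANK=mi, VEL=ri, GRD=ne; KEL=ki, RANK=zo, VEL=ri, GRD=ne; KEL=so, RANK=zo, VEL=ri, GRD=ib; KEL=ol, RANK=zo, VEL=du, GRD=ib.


cell KEL=ol, RANK=ta, VEL=ri, GRD=ib:
underlying: foranos-av-k-s-k
1. p -> b, s -> z / V _ V: fires at position(s) 7: foranozavksk
2. o -> e, u -> i / F C0 _: no change
3. 0 -> a / C _ C #: inserts after position(s) 11: foranozavksak
surface: foranozavksak

cell KEL=ol, RANK=mi, VEL=ri, GRD=ne:
underlying: foranos-av-den-bo-k
1. p -> b, s -> z / V _ V: fires at position(s) 7: foranozavdenbok
2. o -> e, u -> i / F C0 _: fires at position(s) 14: foranozavdenbek
3. 0 -> a / C _ C #: no change
surface: foranozavdenbek

cell KEL=ki, RANK=zo, VEL=ri, GRD=ne:
underlying: foranos-tit-bo-k
1. p -> b, s -> z / V _ V: no change
2. o -> e, u -> i / F C0 _: fires at position(s) 12: foranostitbek
3. 0 -> a / C _ C #: no change
surface: foranostitbek

cell KEL=so, RANK=zo, VEL=ri, GRD=ib:
underlying: foranos-ru-zok-s-k
1. p -> b, s -> z / V _ V: no change
2. o -> e, u -> i / F C0 _: no change
3. 0 -> a / C _ C #: inserts after position(s) 13: foranosruzoksak
surface: foranosruzoksak

cell KEL=ol, RANK=zo, VEL=du, GRD=ib:
underlying: foranos-av-zok-s-ga
1. p -> b, s -> z / V _ V: fires at position(s) 7: foranozavzoksga
2. o -> e, u -> i / F C0 _: no change
3. 0 -> a / C _ C #: no change
surface: foranozavzoksga


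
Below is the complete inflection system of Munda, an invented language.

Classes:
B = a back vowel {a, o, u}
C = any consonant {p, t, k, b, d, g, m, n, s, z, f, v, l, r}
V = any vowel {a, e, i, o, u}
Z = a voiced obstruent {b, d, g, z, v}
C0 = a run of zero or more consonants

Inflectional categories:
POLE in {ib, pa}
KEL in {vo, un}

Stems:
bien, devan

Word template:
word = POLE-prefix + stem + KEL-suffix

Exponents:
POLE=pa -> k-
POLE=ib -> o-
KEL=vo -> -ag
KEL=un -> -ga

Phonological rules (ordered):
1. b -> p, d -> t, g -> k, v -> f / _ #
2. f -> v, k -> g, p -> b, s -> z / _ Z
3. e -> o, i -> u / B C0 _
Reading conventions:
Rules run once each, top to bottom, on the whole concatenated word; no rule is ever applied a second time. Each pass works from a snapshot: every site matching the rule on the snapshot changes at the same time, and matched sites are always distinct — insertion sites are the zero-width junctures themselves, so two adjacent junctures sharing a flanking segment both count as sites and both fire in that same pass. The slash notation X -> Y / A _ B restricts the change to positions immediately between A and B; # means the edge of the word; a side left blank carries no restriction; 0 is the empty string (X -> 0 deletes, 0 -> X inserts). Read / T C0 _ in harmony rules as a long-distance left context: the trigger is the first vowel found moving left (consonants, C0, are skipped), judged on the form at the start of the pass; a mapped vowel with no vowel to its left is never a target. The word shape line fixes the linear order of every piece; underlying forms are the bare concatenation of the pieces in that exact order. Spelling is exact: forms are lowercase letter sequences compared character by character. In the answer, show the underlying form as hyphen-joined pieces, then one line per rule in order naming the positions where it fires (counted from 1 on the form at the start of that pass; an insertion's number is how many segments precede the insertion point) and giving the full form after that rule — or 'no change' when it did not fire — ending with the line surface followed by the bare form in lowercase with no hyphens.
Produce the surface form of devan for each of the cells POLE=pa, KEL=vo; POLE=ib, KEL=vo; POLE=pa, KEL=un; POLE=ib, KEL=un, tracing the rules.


cell POLE=pa, KEL=vo:
underlying: k-devan-ag
1. b -> p, d -> t, g -> k, v -> f / _ #: fires at position(s) 8: kdevanak
2. f -> v, k -> g, p -> b, s -> z / _ Z: fires at position(s) 1: gdevanak
3. e -> o, i -> u / B C0 _: no change
surface: gdevanak

cell POLE=ib, KEL=vo:
underlying: o-devan-ag
1. b -> p, d -> t, g -> k, v -> f / _ #: fires at position(s) 8: odevanak
2. f -> v, k -> g, p -> b, s -> z / _ Z: no change
3. e -> o, i -> u / B C0 _: fires at position(s) 3: odovanak
surface: odovanak

cell POLE=pa, KEL=un:
underlying: k-devan-ga
1. b -> p, d -> t, g -> k, v -> f / _ #: no change
2. f -> v, k -> g, p -> b, s -> z / _ Z: fires at position(s) 1: gdevanga
3. e -> o, i -> u / B C0 _: no change
surface: gdevanga

cell POLE=ib, KEL=un:
underlying: o-devan-ga
1. b -> p, d -> t, g -> k, v -> f / _ #: no change
2. f -> v, k -> g, p -> b, s -> z / _ Z: no change
3. e -> o, i -> u / B C0 _: fires at position(s) 3: odovanga
surface: odovanga


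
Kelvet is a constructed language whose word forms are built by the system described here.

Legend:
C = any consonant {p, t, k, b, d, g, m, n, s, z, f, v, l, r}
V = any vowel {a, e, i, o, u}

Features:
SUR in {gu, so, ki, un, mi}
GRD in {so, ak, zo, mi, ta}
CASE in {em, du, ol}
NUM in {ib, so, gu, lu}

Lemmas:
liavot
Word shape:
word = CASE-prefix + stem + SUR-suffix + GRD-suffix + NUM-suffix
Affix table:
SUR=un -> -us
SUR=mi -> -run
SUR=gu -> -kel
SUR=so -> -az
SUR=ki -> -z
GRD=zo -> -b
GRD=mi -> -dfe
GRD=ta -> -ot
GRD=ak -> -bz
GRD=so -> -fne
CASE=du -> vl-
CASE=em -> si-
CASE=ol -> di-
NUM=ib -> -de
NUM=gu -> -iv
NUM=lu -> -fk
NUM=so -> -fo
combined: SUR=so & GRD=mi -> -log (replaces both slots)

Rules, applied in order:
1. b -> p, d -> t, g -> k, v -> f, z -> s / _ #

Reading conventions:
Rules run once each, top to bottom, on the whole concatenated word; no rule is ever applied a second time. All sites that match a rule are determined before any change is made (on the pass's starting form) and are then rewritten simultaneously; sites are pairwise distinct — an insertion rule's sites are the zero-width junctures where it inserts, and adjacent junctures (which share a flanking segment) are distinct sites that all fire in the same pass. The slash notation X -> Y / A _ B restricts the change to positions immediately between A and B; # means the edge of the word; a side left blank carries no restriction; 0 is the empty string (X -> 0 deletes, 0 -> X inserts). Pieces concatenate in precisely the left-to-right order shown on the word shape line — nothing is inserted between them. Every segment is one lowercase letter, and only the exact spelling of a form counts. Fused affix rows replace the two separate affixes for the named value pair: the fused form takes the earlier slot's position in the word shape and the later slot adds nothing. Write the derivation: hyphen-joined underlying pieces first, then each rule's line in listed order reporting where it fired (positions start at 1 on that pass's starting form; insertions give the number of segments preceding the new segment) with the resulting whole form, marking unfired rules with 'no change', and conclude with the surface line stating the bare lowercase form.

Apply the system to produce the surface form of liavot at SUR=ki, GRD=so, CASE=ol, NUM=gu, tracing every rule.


underlying: di-liavot-z-fne-iv
1. b -> p, d -> t, g -> k, v -> f, z -> s / _ #: fires at position(s) 14: diliavotzfneif
surface: diliavotzfneif


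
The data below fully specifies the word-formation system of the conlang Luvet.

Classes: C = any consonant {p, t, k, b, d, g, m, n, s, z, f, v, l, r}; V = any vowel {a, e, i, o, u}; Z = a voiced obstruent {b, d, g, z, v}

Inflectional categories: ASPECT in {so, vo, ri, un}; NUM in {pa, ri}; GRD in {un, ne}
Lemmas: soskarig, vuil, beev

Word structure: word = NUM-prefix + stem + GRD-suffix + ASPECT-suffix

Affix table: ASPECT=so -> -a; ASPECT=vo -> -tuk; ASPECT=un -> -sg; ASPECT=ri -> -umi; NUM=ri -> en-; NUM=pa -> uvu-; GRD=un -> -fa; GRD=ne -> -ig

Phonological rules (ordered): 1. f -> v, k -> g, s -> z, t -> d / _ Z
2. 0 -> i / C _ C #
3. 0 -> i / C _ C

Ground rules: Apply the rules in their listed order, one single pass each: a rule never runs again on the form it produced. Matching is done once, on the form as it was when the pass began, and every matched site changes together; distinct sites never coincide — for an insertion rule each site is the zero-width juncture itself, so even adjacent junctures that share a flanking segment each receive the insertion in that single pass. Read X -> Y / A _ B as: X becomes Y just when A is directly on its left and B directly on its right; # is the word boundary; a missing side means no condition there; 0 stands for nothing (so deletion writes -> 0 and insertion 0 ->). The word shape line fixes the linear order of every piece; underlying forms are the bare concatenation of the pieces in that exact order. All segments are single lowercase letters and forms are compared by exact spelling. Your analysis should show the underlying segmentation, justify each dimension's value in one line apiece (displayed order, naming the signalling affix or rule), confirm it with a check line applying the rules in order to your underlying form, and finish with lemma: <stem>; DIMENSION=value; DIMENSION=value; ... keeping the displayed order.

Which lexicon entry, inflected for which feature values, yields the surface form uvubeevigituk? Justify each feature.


underlying: uvu-beev-ig-tuk
ASPECT=vo - signalled by the affix -tuk
NUM=pa - signalled by the affix uvu-
GRD=ne - signalled by the affix -ig
check: uvubeevigtuk -> uvubeevigtuk -> uvubeevigtuk -> uvubeevigituk
lemma: beev; ASPECT=vo; NUM=pa; GRD=ne


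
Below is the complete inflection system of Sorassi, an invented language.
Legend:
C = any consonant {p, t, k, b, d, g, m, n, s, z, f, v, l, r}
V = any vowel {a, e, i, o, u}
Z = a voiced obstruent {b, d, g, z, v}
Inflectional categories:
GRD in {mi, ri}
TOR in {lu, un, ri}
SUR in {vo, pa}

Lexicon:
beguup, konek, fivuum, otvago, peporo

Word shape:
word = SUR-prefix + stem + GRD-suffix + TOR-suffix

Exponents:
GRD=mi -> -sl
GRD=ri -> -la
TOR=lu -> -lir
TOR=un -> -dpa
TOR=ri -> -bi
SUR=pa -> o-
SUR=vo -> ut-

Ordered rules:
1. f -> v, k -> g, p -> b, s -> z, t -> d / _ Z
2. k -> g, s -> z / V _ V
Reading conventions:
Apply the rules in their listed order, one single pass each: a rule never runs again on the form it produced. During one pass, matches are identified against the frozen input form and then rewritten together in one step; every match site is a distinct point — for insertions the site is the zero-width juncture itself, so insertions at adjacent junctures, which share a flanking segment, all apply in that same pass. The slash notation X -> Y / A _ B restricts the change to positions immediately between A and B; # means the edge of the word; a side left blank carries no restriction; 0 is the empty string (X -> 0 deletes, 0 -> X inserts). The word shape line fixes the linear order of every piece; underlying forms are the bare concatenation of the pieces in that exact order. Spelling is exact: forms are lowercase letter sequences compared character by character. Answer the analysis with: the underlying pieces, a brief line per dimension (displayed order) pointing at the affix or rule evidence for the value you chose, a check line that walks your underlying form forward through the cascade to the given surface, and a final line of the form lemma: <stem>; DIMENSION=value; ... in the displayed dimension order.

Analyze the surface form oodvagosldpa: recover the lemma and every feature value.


underlying: o-otvago-sl-dpa
GRD=mi - signalled by the affix -sl
TOR=un - signalled by the affix -dpa
SUR=pa - signalled by the affix o-
check: ootvagosldpa -> oodvagosldpa -> oodvagosldpa
lemma: otvago; GRD=mi; TOR=un; SUR=pa


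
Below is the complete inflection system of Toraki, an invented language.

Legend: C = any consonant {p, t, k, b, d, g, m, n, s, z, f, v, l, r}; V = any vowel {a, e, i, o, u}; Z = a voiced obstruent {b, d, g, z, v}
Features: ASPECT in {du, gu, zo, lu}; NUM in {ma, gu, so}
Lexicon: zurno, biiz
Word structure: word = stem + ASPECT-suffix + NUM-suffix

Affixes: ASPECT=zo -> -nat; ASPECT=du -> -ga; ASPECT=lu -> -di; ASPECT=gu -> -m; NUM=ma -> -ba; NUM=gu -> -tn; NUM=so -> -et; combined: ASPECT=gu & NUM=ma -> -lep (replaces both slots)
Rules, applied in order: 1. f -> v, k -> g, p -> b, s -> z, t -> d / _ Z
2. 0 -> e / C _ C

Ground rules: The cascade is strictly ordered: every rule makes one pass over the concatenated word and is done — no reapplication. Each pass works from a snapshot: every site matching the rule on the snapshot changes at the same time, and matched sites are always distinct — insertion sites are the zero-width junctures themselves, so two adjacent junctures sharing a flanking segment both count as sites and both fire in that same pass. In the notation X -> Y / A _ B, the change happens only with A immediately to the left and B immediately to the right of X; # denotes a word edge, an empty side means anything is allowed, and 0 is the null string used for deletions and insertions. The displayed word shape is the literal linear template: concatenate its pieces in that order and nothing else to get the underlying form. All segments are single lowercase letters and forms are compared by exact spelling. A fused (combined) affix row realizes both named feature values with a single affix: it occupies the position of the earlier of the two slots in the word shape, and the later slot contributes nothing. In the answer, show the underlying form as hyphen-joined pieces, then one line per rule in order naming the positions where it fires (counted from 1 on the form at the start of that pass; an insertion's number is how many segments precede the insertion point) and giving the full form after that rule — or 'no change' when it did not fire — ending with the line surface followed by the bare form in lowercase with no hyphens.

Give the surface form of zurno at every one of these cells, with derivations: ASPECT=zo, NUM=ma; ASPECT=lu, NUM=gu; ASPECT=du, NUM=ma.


cell ASPECT=zo, NUM=ma:
underlying: zurno-nat-ba
1. f -> v, k -> g, p -> b, s -> z, t -> d / _ Z: fires at position(s) 8: zurnonadba
2. 0 -> e / C _ C: inserts after position(s) 3, 8: zurenonadeba
surface: zurenonadeba

cell ASPECT=lu, NUM=gu:
underlying: zurno-di-tn
1. f -> v, k -> g, p -> b, s -> z, t -> d / _ Z: no change
2. 0 -> e / C _ C: inserts after position(s) 3, 8: zurenoditen
surface: zurenoditen

cell ASPECT=du, NUM=ma:
underlying: zurno-ga-ba
1. f -> v, k -> g, p -> b, s -> z, t -> d / _ Z: no change
2. 0 -> e / C _ C: inserts after position(s) 3: zurenogaba
surface: zurenogaba
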